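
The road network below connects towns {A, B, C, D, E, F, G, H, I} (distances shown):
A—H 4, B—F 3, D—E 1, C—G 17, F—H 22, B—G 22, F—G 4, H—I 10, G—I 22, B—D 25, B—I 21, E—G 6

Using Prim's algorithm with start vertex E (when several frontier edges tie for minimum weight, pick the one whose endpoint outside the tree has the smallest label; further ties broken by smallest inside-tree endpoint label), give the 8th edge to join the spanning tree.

Prim, starting at E.
Step 1: cheapest edge leaving the tree is D—E (1); add D.
Step 2: cheapest edge leaving the tree is E—G (6); add G.
Step 3: cheapest edge leaving the tree is F—G (4); add F.
Step 4: cheapest edge leaving the tree is B—F (3); add B.
Step 5: cheapest edge leaving the tree is C—G (17); add C.
Step 6: cheapest edge leaving the tree is B—I (21); add I.
Step 7: cheapest edge leaving the tree is H—I (10); add H.
Step 8: cheapest edge leaving the tree is A—H (4); add A.
The 8th edge added is A—H.

A-H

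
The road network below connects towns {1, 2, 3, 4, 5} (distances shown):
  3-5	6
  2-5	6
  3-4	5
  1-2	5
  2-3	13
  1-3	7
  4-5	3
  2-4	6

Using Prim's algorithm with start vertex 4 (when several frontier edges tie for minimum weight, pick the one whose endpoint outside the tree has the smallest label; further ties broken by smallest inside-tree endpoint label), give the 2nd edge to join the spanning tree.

3-4

Prim, starting at 4.
Step 1: frontier [4-5 3, 3-4 5, 2-4 6] → take 4-5 (3); add 5.
Step 2: frontier [3-4 5, 2-4 6, 2-5 6, 3-5 6] → take 3-4 (5); add 3.
Step 3: frontier [1-3 7, 2-3 13, 2-4 6, 2-5 6] → take 2-4 (6); add 2.
Step 4: frontier [1-2 5, 1-3 7] → take 1-2 (5); add 1.
The 2nd edge added is 3-4.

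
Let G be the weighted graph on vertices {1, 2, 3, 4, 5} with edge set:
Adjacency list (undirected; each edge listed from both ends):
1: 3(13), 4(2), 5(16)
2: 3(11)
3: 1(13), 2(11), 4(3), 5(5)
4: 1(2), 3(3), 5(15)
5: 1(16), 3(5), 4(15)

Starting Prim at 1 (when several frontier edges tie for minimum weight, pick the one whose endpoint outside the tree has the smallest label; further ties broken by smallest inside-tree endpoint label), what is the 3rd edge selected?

3-5

Prim's algorithm from 1:
Step 1: frontier [1 4 2, 1 3 13, 1 5 16] → take 1 4 (2); add 4.
Step 2: frontier [1 3 13, 1 5 16, 3 4 3, 4 5 15] → take 3 4 (3); add 3.
Step 3: frontier [1 5 16, 3 5 5, 2 3 11, 4 5 15] → take 3 5 (5); add 5.
Step 4: frontier [2 3 11] → take 2 3 (11); add 2.
The 3rd edge added is 3 5.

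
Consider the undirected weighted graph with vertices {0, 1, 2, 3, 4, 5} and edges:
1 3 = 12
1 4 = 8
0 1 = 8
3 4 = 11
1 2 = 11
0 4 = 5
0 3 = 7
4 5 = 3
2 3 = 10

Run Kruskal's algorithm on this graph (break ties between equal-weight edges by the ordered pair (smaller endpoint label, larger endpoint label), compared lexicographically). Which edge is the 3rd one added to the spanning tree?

0-3

Kruskal's algorithm — process edges by increasing weight (ties by edge label):
4 5 (3): add — endpoints in different components.
0 4 (5): add — endpoints in different components.
0 3 (7): add — endpoints in different components.
0 1 (8): add — endpoints in different components.
1 4 (8): skip — 1 and 4 already connected.
2 3 (10): add — endpoints in different components.
The 3rd edge added is 0 3.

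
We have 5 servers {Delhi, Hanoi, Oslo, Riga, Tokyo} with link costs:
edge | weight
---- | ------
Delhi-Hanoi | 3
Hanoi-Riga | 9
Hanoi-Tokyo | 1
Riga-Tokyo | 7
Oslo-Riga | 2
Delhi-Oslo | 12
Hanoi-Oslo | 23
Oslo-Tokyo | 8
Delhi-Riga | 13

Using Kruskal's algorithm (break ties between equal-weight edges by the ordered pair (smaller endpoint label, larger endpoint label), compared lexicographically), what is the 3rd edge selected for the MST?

Kruskal's algorithm — process edges by increasing weight (ties by edge label):
Hanoi-Tokyo (1): add. Components now {Hanoi,Tokyo} {Oslo} {Delhi} {Riga}
Oslo-Riga (2): add. Components now {Hanoi,Tokyo} {Oslo,Riga} {Delhi}
Delhi-Hanoi (3): add. Components now {Delhi,Hanoi,Tokyo} {Oslo,Riga}
Riga-Tokyo (7): add. Components now {Delhi,Hanoi,Oslo,Riga,Tokyo}
The 3rd edge added is Delhi-Hanoi.

Delhi-Hanoi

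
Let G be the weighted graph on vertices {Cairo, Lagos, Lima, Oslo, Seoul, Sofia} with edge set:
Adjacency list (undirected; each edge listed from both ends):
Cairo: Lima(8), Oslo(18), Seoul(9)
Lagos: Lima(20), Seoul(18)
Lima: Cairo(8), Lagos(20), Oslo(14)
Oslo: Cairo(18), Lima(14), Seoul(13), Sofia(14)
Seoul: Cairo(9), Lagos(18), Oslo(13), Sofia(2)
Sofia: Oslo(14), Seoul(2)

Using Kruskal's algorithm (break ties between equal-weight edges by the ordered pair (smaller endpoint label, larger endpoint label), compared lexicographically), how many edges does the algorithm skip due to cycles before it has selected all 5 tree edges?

3

Kruskal: consider edges lightest-first.
Seoul Sofia (2): add — endpoints in different components.
Cairo Lima (8): add — endpoints in different components.
Cairo Seoul (9): add — endpoints in different components.
Oslo Seoul (13): add — endpoints in different components.
Lima Oslo (14): skip — Oslo and Lima already connected.
Oslo Sofia (14): skip — Oslo and Sofia already connected.
Cairo Oslo (18): skip — Oslo and Cairo already connected.
Lagos Seoul (18): add — endpoints in different components.
Edges rejected before the tree was complete: 3.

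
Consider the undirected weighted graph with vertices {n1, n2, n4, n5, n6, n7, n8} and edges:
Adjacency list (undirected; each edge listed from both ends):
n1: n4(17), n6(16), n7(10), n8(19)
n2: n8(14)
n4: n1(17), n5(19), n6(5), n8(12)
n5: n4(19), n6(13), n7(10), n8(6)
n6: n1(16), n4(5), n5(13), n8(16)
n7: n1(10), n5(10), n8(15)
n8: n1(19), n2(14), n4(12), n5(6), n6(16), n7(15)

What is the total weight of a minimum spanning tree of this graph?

Grow the tree from n6 using Prim:
Step 1: cheapest edge leaving the tree is n4—n6 (5); add n4.
Step 2: cheapest edge leaving the tree is n4—n8 (12); add n8.
Step 3: cheapest edge leaving the tree is n5—n8 (6); add n5.
Step 4: cheapest edge leaving the tree is n5—n7 (10); add n7.
Step 5: cheapest edge leaving the tree is n1—n7 (10); add n1.
Step 6: cheapest edge leaving the tree is n2—n8 (14); add n2.
MST edges: n4—n6, n4—n8, n5—n8, n5—n7, n1—n7, n2—n8; total weight 5+12+6+10+10+14 = 57.

57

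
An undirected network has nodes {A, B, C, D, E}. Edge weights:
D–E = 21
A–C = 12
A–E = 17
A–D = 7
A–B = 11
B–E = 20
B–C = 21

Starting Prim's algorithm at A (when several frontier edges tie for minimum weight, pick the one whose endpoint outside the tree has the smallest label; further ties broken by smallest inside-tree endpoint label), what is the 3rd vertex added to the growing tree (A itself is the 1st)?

Prim, starting at A.
Step 1: cheapest edge leaving the tree is A–D (7); add D.
Step 2: cheapest edge leaving the tree is A–B (11); add B.
Step 3: cheapest edge leaving the tree is A–C (12); add C.
Step 4: cheapest edge leaving the tree is A–E (17); add E.
Vertex order: A, D, B, C, E. The 3rd vertex is B.

B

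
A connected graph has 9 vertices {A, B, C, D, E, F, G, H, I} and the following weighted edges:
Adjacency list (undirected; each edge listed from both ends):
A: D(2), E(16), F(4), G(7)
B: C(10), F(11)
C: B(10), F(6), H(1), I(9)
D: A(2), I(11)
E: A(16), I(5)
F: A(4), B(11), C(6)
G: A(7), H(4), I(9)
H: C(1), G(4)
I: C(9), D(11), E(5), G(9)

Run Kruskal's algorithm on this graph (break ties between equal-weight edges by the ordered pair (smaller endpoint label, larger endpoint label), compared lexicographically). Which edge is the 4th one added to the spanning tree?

G-H

Sort edges by weight, then run Kruskal:
C H (1): add — endpoints in different components.
A D (2): add — endpoints in different components.
A F (4): add — endpoints in different components.
G H (4): add — endpoints in different components.
E I (5): add — endpoints in different components.
C F (6): add — endpoints in different components.
A G (7): skip — A and G already connected.
C I (9): add — endpoints in different components.
G I (9): skip — G and I already connected.
B C (10): add — endpoints in different components.
The 4th edge added is G H.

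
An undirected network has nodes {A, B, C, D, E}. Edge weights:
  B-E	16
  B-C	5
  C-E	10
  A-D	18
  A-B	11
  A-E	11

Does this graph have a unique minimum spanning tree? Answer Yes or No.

Kruskal's algorithm — process edges by increasing weight (ties by edge label):
B-C (5): add — endpoints in different components.
C-E (10): add — endpoints in different components.
A-B (11): add — endpoints in different components.
A-E (11): skip — A and E already connected.
B-E (16): skip — B and E already connected.
A-D (18): add — endpoints in different components.
Non-tree edge A-E has weight 11, equal to the heaviest edge on its tree cycle — swapping gives another MST of the same weight. Not unique.

No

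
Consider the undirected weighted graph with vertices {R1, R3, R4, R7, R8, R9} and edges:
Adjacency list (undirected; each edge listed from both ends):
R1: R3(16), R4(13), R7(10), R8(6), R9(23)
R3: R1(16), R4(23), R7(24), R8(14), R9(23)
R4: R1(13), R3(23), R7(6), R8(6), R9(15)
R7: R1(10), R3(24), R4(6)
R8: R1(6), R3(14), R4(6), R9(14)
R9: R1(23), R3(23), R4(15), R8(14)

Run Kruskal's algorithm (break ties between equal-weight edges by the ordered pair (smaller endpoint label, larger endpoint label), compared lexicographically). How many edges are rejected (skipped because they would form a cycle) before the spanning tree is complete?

Sort edges by weight, then run Kruskal:
R1—R8 (6): add — endpoints in different components.
R4—R7 (6): add — endpoints in different components.
R4—R8 (6): add — endpoints in different components.
R1—R7 (10): skip — R1 and R7 already connected.
R1—R4 (13): skip — R4 and R1 already connected.
R3—R8 (14): add — endpoints in different components.
R8—R9 (14): add — endpoints in different components.
Edges rejected before the tree was complete: 2.

2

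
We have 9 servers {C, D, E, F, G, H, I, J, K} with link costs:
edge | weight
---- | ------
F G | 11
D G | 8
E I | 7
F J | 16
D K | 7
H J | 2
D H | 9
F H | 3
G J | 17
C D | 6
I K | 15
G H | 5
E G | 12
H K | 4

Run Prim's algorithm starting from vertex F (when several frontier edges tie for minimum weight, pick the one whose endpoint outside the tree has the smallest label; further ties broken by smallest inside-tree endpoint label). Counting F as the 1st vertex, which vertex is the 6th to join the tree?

Prim, starting at F.
Step 1: cheapest edge leaving the tree is F H (3); add H.
Step 2: cheapest edge leaving the tree is H J (2); add J.
Step 3: cheapest edge leaving the tree is H K (4); add K.
Step 4: cheapest edge leaving the tree is G H (5); add G.
Step 5: cheapest edge leaving the tree is D K (7); add D.
Step 6: cheapest edge leaving the tree is C D (6); add C.
Step 7: cheapest edge leaving the tree is E G (12); add E.
Step 8: cheapest edge leaving the tree is E I (7); add I.
Vertex order: F, H, J, K, G, D, C, E, I. The 6th vertex is D.

D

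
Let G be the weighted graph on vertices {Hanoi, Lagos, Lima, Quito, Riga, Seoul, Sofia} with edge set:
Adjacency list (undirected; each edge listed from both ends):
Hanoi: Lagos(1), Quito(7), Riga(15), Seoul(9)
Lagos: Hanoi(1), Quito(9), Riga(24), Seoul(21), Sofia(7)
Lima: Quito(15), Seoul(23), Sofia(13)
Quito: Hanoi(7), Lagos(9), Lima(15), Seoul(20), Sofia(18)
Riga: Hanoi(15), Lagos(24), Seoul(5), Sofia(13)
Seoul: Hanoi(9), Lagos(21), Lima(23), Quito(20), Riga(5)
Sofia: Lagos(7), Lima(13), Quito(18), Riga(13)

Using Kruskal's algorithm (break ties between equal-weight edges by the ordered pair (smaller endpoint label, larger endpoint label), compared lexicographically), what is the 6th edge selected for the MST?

Lima-Sofia

Kruskal's algorithm — process edges by increasing weight (ties by edge label):
Hanoi Lagos (1): add — endpoints in different components.
Riga Seoul (5): add — endpoints in different components.
Hanoi Quito (7): add — endpoints in different components.
Lagos Sofia (7): add — endpoints in different components.
Hanoi Seoul (9): add — endpoints in different components.
Lagos Quito (9): skip — Lagos and Quito already connected.
Lima Sofia (13): add — endpoints in different components.
The 6th edge added is Lima Sofia.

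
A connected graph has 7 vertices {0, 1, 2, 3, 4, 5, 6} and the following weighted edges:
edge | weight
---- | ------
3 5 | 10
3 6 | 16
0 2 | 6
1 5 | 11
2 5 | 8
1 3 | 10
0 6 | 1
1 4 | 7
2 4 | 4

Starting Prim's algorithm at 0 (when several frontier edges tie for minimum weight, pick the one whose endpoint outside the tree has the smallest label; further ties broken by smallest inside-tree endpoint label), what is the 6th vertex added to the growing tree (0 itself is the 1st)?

5

Grow the tree from 0 using Prim:
Step 1: cheapest edge leaving the tree is 0 6 (1); add 6.
Step 2: cheapest edge leaving the tree is 0 2 (6); add 2.
Step 3: cheapest edge leaving the tree is 2 4 (4); add 4.
Step 4: cheapest edge leaving the tree is 1 4 (7); add 1.
Step 5: cheapest edge leaving the tree is 2 5 (8); add 5.
Step 6: cheapest edge leaving the tree is 1 3 (10); add 3.
Vertex order: 0, 6, 2, 4, 1, 5, 3. The 6th vertex is 5.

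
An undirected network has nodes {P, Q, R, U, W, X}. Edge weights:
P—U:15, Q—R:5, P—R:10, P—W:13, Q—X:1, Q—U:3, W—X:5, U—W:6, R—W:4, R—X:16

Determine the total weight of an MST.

Prim's algorithm from Q:
Step 1: frontier [Q—X 1, Q—U 3, Q—R 5] → take Q—X (1); add X.
Step 2: frontier [Q—U 3, Q—R 5, W—X 5, R—X 16] → take Q—U (3); add U.
Step 3: frontier [Q—R 5, U—W 6, P—U 15, W—X 5, R—X 16] → take Q—R (5); add R.
Step 4: frontier [R—W 4, P—R 10, U—W 6, P—U 15, W—X 5] → take R—W (4); add W.
Step 5: frontier [P—R 10, P—U 15, P—W 13] → take P—R (10); add P.
MST edges: Q—X, Q—U, Q—R, R—W, P—R; total weight 1+3+5+4+10 = 23.

23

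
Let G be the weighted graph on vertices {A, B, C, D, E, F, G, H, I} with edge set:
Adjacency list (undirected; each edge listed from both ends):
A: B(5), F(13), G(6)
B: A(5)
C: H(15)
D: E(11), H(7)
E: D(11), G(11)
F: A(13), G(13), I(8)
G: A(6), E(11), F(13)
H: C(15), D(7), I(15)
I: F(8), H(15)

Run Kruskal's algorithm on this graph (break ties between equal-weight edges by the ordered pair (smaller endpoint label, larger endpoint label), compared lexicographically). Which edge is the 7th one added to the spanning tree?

Kruskal: consider edges lightest-first.
A–B (5): add — endpoints in different components.
A–G (6): add — endpoints in different components.
D–H (7): add — endpoints in different components.
F–I (8): add — endpoints in different components.
D–E (11): add — endpoints in different components.
E–G (11): add — endpoints in different components.
A–F (13): add — endpoints in different components.
F–G (13): skip — F and G already connected.
C–H (15): add — endpoints in different components.
The 7th edge added is A–F.

A-F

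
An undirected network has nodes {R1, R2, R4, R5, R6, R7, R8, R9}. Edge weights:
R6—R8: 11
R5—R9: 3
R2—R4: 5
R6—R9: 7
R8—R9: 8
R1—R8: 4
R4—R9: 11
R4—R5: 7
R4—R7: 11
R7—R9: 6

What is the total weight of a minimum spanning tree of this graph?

40

Grow the tree from R9 using Prim:
Step 1: cheapest edge leaving the tree is R5—R9 (3); add R5.
Step 2: cheapest edge leaving the tree is R7—R9 (6); add R7.
Step 3: cheapest edge leaving the tree is R4—R5 (7); add R4.
Step 4: cheapest edge leaving the tree is R2—R4 (5); add R2.
Step 5: cheapest edge leaving the tree is R6—R9 (7); add R6.
Step 6: cheapest edge leaving the tree is R8—R9 (8); add R8.
Step 7: cheapest edge leaving the tree is R1—R8 (4); add R1.
MST edges: R5—R9, R7—R9, R4—R5, R2—R4, R6—R9, R8—R9, R1—R8; total weight 3+6+7+5+7+8+4 = 40.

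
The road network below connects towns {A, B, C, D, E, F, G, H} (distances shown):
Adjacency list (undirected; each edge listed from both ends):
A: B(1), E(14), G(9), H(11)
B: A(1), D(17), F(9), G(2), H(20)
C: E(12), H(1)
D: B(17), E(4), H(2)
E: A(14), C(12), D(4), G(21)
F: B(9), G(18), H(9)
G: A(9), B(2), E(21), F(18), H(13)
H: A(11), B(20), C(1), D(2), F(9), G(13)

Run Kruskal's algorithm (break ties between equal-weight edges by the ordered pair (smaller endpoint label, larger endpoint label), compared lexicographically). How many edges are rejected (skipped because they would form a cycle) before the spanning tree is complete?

1

Sort edges by weight, then run Kruskal:
A-B (1): add — endpoints in different components.
C-H (1): add — endpoints in different components.
B-G (2): add — endpoints in different components.
D-H (2): add — endpoints in different components.
D-E (4): add — endpoints in different components.
A-G (9): skip — A and G already connected.
B-F (9): add — endpoints in different components.
F-H (9): add — endpoints in different components.
Edges rejected before the tree was complete: 1.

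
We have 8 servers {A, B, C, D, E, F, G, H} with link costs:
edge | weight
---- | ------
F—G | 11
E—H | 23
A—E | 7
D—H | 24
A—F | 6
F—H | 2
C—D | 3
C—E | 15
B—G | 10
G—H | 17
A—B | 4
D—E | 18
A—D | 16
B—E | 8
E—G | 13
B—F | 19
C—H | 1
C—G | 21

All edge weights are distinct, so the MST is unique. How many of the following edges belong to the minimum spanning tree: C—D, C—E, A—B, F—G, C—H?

Kruskal: consider edges lightest-first.
C—H (1): add — endpoints in different components.
F—H (2): add — endpoints in different components.
C—D (3): add — endpoints in different components.
A—B (4): add — endpoints in different components.
A—F (6): add — endpoints in different components.
A—E (7): add — endpoints in different components.
B—E (8): skip — B and E already connected.
B—G (10): add — endpoints in different components.
MST edge set: {C—H, F—H, C—D, A—B, A—F, A—E, B—G}.
Of the listed edges, {C—D, A—B, C—H} are in the MST → 3.

3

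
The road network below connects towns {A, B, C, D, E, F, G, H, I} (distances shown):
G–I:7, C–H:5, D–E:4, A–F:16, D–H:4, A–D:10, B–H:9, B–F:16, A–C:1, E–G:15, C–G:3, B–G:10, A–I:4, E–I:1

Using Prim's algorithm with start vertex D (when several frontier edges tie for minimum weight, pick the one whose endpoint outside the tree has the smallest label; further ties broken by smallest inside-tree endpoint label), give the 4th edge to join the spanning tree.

A-C

Prim, starting at D.
Step 1: frontier [D–E 4, D–H 4, A–D 10] → take D–E (4); add E.
Step 2: frontier [D–H 4, A–D 10, E–I 1, E–G 15] → take E–I (1); add I.
Step 3: frontier [D–H 4, A–D 10, E–G 15, A–I 4, G–I 7] → take A–I (4); add A.
Step 4: frontier [A–C 1, A–F 16, D–H 4, E–G 15, G–I 7] → take A–C (1); add C.
Step 5: frontier [A–F 16, C–G 3, C–H 5, D–H 4, E–G 15, G–I 7] → take C–G (3); add G.
Step 6: frontier [A–F 16, C–H 5, D–H 4, B–G 10] → take D–H (4); add H.
Step 7: frontier [A–F 16, B–G 10, B–H 9] → take B–H (9); add B.
Step 8: frontier [A–F 16, B–F 16] → take A–F (16); add F.
The 4th edge added is A–C.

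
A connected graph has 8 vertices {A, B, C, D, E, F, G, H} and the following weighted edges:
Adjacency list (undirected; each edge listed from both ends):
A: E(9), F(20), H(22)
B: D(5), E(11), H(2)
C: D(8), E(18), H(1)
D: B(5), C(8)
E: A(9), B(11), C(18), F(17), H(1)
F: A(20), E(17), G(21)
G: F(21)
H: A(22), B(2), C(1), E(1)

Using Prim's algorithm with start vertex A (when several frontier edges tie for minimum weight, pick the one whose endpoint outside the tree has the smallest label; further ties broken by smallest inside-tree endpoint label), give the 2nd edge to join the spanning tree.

E-H

Grow the tree from A using Prim:
Step 1: cheapest edge leaving the tree is A—E (9); add E.
Step 2: cheapest edge leaving the tree is E—H (1); add H.
Step 3: cheapest edge leaving the tree is C—H (1); add C.
Step 4: cheapest edge leaving the tree is B—H (2); add B.
Step 5: cheapest edge leaving the tree is B—D (5); add D.
Step 6: cheapest edge leaving the tree is E—F (17); add F.
Step 7: cheapest edge leaving the tree is F—G (21); add G.
The 2nd edge added is E—H.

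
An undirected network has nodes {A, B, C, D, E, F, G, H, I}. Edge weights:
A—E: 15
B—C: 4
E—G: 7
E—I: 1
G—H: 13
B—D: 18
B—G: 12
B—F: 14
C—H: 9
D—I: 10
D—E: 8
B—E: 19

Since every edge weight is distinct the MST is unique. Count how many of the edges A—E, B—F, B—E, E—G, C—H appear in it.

4

Sort edges by weight, then run Kruskal:
E—I (1): add — endpoints in different components.
B—C (4): add — endpoints in different components.
E—G (7): add — endpoints in different components.
D—E (8): add — endpoints in different components.
C—H (9): add — endpoints in different components.
D—I (10): skip — D and I already connected.
B—G (12): add — endpoints in different components.
G—H (13): skip — G and H already connected.
B—F (14): add — endpoints in different components.
A—E (15): add — endpoints in different components.
MST edge set: {E—I, B—C, E—G, D—E, C—H, B—G, B—F, A—E}.
Of the listed edges, {A—E, B—F, E—G, C—H} are in the MST → 4.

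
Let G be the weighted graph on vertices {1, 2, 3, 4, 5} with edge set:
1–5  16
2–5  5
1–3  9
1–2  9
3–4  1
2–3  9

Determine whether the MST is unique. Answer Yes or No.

Kruskal: consider edges lightest-first.
3–4 (1): add — endpoints in different components.
2–5 (5): add — endpoints in different components.
1–2 (9): add — endpoints in different components.
1–3 (9): add — endpoints in different components.
Non-tree edge 2–3 has weight 9, equal to the heaviest edge on its tree cycle — swapping gives another MST of the same weight. Not unique.

No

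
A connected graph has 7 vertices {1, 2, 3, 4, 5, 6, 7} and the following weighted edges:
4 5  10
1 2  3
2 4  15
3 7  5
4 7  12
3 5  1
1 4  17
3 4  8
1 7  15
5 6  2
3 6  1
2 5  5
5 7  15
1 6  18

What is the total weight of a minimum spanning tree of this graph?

23

Sort edges by weight, then run Kruskal:
3 5 (1): add — endpoints in different components.
3 6 (1): add — endpoints in different components.
5 6 (2): skip — 5 and 6 already connected.
1 2 (3): add — endpoints in different components.
2 5 (5): add — endpoints in different components.
3 7 (5): add — endpoints in different components.
3 4 (8): add — endpoints in different components.
MST edges: 3 5, 3 6, 1 2, 2 5, 3 7, 3 4; total weight 1+1+3+5+5+8 = 23.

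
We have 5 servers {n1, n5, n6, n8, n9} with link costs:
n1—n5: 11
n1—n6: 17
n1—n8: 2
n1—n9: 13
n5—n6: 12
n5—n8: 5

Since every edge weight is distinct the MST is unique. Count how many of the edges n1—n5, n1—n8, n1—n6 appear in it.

Kruskal's algorithm — process edges by increasing weight (ties by edge label):
n1—n8 (2): add. Components now {n1,n8} {n5} {n6} {n9}
n5—n8 (5): add. Components now {n1,n5,n8} {n6} {n9}
n1—n5 (11): skip — n1 and n5 already connected.
n5—n6 (12): add. Components now {n1,n5,n6,n8} {n9}
n1—n9 (13): add. Components now {n1,n5,n6,n8,n9}
MST edge set: {n1—n8, n5—n8, n5—n6, n1—n9}.
Of the listed edges, {n1—n8} are in the MST → 1.

1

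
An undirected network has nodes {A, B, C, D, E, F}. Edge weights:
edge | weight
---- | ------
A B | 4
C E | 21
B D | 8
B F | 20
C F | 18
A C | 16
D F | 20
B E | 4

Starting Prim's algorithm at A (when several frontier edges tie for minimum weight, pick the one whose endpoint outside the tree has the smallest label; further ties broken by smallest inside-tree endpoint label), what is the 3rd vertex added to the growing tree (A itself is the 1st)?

Prim, starting at A.
Step 1: cheapest edge leaving the tree is A B (4); add B.
Step 2: cheapest edge leaving the tree is B E (4); add E.
Step 3: cheapest edge leaving the tree is B D (8); add D.
Step 4: cheapest edge leaving the tree is A C (16); add C.
Step 5: cheapest edge leaving the tree is C F (18); add F.
Vertex order: A, B, E, D, C, F. The 3rd vertex is E.

E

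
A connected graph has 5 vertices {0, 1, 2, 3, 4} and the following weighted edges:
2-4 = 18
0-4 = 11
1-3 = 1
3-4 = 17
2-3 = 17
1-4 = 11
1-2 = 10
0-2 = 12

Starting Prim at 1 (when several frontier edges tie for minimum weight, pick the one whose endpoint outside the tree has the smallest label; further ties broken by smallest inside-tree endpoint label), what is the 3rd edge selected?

Prim, starting at 1.
Step 1: cheapest edge leaving the tree is 1-3 (1); add 3.
Step 2: cheapest edge leaving the tree is 1-2 (10); add 2.
Step 3: cheapest edge leaving the tree is 1-4 (11); add 4.
Step 4: cheapest edge leaving the tree is 0-4 (11); add 0.
The 3rd edge added is 1-4.

1-4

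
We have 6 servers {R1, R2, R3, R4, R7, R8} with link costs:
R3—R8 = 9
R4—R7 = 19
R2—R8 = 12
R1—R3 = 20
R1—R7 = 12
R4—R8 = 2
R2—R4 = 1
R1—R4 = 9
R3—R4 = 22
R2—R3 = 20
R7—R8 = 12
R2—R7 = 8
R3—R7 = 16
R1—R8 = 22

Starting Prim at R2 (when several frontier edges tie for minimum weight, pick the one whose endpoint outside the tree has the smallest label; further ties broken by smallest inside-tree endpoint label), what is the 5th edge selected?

Grow the tree from R2 using Prim:
Step 1: cheapest edge leaving the tree is R2—R4 (1); add R4.
Step 2: cheapest edge leaving the tree is R4—R8 (2); add R8.
Step 3: cheapest edge leaving the tree is R2—R7 (8); add R7.
Step 4: cheapest edge leaving the tree is R1—R4 (9); add R1.
Step 5: cheapest edge leaving the tree is R3—R8 (9); add R3.
The 5th edge added is R3—R8.

R3-R8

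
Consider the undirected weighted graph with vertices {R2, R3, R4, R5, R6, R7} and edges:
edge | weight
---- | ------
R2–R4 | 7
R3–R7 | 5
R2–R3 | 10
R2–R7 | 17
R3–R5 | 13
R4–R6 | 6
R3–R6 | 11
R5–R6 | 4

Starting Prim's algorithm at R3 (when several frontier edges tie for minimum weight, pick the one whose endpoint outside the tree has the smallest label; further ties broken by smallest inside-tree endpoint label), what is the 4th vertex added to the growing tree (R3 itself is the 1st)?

R4

Grow the tree from R3 using Prim:
Step 1: cheapest edge leaving the tree is R3–R7 (5); add R7.
Step 2: cheapest edge leaving the tree is R2–R3 (10); add R2.
Step 3: cheapest edge leaving the tree is R2–R4 (7); add R4.
Step 4: cheapest edge leaving the tree is R4–R6 (6); add R6.
Step 5: cheapest edge leaving the tree is R5–R6 (4); add R5.
Vertex order: R3, R7, R2, R4, R6, R5. The 4th vertex is R4.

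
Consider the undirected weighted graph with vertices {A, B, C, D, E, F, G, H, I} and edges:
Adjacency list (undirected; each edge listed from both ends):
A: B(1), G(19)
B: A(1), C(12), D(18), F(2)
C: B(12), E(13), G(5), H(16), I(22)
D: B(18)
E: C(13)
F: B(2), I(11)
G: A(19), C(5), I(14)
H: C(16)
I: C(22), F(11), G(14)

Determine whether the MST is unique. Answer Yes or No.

Kruskal: consider edges lightest-first.
A–B (1): add — endpoints in different components.
B–F (2): add — endpoints in different components.
C–G (5): add — endpoints in different components.
F–I (11): add — endpoints in different components.
B–C (12): add — endpoints in different components.
C–E (13): add — endpoints in different components.
G–I (14): skip — G and I already connected.
C–H (16): add — endpoints in different components.
B–D (18): add — endpoints in different components.
Every non-tree edge has weight strictly greater than the heaviest edge on the tree path between its endpoints, so the MST is unique.

Yes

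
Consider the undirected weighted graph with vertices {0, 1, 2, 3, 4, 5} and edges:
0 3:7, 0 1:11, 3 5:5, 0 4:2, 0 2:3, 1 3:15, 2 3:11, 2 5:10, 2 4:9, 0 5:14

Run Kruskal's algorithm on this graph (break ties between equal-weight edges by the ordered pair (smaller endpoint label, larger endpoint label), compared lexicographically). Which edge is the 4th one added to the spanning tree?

0-3

Sort edges by weight, then run Kruskal:
0 4 (2): add — endpoints in different components.
0 2 (3): add — endpoints in different components.
3 5 (5): add — endpoints in different components.
0 3 (7): add — endpoints in different components.
2 4 (9): skip — 2 and 4 already connected.
2 5 (10): skip — 2 and 5 already connected.
0 1 (11): add — endpoints in different components.
The 4th edge added is 0 3.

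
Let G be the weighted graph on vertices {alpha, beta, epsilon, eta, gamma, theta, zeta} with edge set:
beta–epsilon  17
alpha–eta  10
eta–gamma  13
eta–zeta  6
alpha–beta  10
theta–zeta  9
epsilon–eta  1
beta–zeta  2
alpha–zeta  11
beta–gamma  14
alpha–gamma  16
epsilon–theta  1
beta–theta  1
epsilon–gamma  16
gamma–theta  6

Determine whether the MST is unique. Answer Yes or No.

Sort edges by weight, then run Kruskal:
beta–theta (1): add. Components now {alpha} {eta} {beta,theta} {epsilon} {zeta} {gamma}
epsilon–eta (1): add. Components now {alpha} {epsilon,eta} {beta,theta} {zeta} {gamma}
epsilon–theta (1): add. Components now {alpha} {beta,epsilon,eta,theta} {zeta} {gamma}
beta–zeta (2): add. Components now {alpha} {beta,epsilon,eta,theta,zeta} {gamma}
eta–zeta (6): skip — eta and zeta already connected.
gamma–theta (6): add. Components now {alpha} {beta,epsilon,eta,gamma,theta,zeta}
theta–zeta (9): skip — theta and zeta already connected.
alpha–beta (10): add. Components now {alpha,beta,epsilon,eta,gamma,theta,zeta}
Non-tree edge alpha–eta has weight 10, equal to the heaviest edge on its tree cycle — swapping gives another MST of the same weight. Not unique.

No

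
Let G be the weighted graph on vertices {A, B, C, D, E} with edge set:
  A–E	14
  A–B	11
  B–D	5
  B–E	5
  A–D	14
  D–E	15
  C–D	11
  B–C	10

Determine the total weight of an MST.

31

Kruskal's algorithm — process edges by increasing weight (ties by edge label):
B–D (5): add. Components now {A} {B,D} {C} {E}
B–E (5): add. Components now {A} {B,D,E} {C}
B–C (10): add. Components now {A} {B,C,D,E}
A–B (11): add. Components now {A,B,C,D,E}
MST edges: B–D, B–E, B–C, A–B; total weight 5+5+10+11 = 31.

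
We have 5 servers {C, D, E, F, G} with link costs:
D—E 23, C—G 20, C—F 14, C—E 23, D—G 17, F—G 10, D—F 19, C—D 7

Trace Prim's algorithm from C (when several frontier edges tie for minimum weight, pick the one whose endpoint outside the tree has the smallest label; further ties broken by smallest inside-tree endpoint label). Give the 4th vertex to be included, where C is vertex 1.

Prim's algorithm from C:
Step 1: frontier [C—D 7, C—F 14, C—G 20, C—E 23] → take C—D (7); add D.
Step 2: frontier [C—F 14, C—G 20, C—E 23, D—G 17, D—F 19, D—E 23] → take C—F (14); add F.
Step 3: frontier [C—G 20, C—E 23, D—G 17, D—E 23, F—G 10] → take F—G (10); add G.
Step 4: frontier [C—E 23, D—E 23] → take C—E (23); add E.
Vertex order: C, D, F, G, E. The 4th vertex is G.

G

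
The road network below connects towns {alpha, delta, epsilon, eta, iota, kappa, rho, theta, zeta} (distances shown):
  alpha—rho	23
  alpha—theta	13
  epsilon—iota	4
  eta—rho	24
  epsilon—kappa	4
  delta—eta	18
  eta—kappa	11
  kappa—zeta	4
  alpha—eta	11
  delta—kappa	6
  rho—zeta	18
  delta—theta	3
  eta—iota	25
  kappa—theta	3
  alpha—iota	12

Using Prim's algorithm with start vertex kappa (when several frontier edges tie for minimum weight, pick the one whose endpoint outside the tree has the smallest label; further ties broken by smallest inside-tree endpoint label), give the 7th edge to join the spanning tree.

alpha-eta

Prim's algorithm from kappa:
Step 1: cheapest edge leaving the tree is kappa—theta (3); add theta.
Step 2: cheapest edge leaving the tree is delta—theta (3); add delta.
Step 3: cheapest edge leaving the tree is epsilon—kappa (4); add epsilon.
Step 4: cheapest edge leaving the tree is epsilon—iota (4); add iota.
Step 5: cheapest edge leaving the tree is kappa—zeta (4); add zeta.
Step 6: cheapest edge leaving the tree is eta—kappa (11); add eta.
Step 7: cheapest edge leaving the tree is alpha—eta (11); add alpha.
Step 8: cheapest edge leaving the tree is rho—zeta (18); add rho.
The 7th edge added is alpha—eta.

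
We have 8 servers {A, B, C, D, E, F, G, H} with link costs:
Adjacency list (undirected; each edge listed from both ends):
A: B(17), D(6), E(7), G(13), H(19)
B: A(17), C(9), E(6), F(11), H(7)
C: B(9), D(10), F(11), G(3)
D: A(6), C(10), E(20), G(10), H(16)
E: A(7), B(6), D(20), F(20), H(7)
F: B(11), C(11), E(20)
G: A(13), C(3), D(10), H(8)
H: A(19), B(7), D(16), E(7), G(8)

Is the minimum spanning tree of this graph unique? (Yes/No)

No

Kruskal's algorithm — process edges by increasing weight (ties by edge label):
C–G (3): add — endpoints in different components.
A–D (6): add — endpoints in different components.
B–E (6): add — endpoints in different components.
A–E (7): add — endpoints in different components.
B–H (7): add — endpoints in different components.
E–H (7): skip — E and H already connected.
G–H (8): add — endpoints in different components.
B–C (9): skip — B and C already connected.
C–D (10): skip — C and D already connected.
D–G (10): skip — D and G already connected.
B–F (11): add — endpoints in different components.
Non-tree edge E–H has weight 7, equal to the heaviest edge on its tree cycle — swapping gives another MST of the same weight. Not unique.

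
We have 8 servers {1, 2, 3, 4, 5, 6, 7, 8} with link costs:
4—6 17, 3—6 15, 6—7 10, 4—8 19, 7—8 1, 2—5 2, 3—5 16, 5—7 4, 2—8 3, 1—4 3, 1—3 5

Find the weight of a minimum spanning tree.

39

Grow the tree from 3 using Prim:
Step 1: cheapest edge leaving the tree is 1—3 (5); add 1.
Step 2: cheapest edge leaving the tree is 1—4 (3); add 4.
Step 3: cheapest edge leaving the tree is 3—6 (15); add 6.
Step 4: cheapest edge leaving the tree is 6—7 (10); add 7.
Step 5: cheapest edge leaving the tree is 7—8 (1); add 8.
Step 6: cheapest edge leaving the tree is 2—8 (3); add 2.
Step 7: cheapest edge leaving the tree is 2—5 (2); add 5.
MST edges: 1—3, 1—4, 3—6, 6—7, 7—8, 2—8, 2—5; total weight 5+3+15+10+1+3+2 = 39.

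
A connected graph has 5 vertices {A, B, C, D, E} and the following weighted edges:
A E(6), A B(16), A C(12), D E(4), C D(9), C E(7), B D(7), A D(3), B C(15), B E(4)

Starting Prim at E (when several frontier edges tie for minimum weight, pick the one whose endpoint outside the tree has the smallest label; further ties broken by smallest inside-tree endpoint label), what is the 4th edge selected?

Prim's algorithm from E:
Step 1: cheapest edge leaving the tree is B E (4); add B.
Step 2: cheapest edge leaving the tree is D E (4); add D.
Step 3: cheapest edge leaving the tree is A D (3); add A.
Step 4: cheapest edge leaving the tree is C E (7); add C.
The 4th edge added is C E.

C-E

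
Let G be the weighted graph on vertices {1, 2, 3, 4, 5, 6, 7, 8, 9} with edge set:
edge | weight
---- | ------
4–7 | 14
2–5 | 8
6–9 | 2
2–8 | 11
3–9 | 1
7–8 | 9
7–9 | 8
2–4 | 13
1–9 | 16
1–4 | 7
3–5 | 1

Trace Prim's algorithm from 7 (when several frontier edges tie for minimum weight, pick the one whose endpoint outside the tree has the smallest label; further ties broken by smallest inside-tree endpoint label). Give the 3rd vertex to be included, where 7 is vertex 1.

3

Prim, starting at 7.
Step 1: frontier [7–9 8, 7–8 9, 4–7 14] → take 7–9 (8); add 9.
Step 2: frontier [7–8 9, 4–7 14, 3–9 1, 6–9 2, 1–9 16] → take 3–9 (1); add 3.
Step 3: frontier [3–5 1, 7–8 9, 4–7 14, 6–9 2, 1–9 16] → take 3–5 (1); add 5.
Step 4: frontier [2–5 8, 7–8 9, 4–7 14, 6–9 2, 1–9 16] → take 6–9 (2); add 6.
Step 5: frontier [2–5 8, 7–8 9, 4–7 14, 1–9 16] → take 2–5 (8); add 2.
Step 6: frontier [2–8 11, 2–4 13, 7–8 9, 4–7 14, 1–9 16] → take 7–8 (9); add 8.
Step 7: frontier [2–4 13, 4–7 14, 1–9 16] → take 2–4 (13); add 4.
Step 8: frontier [1–4 7, 1–9 16] → take 1–4 (7); add 1.
Vertex order: 7, 9, 3, 5, 6, 2, 8, 4, 1. The 3rd vertex is 3.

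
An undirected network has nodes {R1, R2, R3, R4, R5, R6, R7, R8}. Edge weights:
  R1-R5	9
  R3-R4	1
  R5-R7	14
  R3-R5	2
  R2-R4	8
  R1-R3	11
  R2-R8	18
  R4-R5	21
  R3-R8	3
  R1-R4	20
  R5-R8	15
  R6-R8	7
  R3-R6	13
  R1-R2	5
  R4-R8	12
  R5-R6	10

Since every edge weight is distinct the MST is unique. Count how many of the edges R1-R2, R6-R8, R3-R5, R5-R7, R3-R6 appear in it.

4

Sort edges by weight, then run Kruskal:
R3-R4 (1): add — endpoints in different components.
R3-R5 (2): add — endpoints in different components.
R3-R8 (3): add — endpoints in different components.
R1-R2 (5): add — endpoints in different components.
R6-R8 (7): add — endpoints in different components.
R2-R4 (8): add — endpoints in different components.
R1-R5 (9): skip — R5 and R1 already connected.
R5-R6 (10): skip — R5 and R6 already connected.
R1-R3 (11): skip — R3 and R1 already connected.
R4-R8 (12): skip — R4 and R8 already connected.
R3-R6 (13): skip — R3 and R6 already connected.
R5-R7 (14): add — endpoints in different components.
MST edge set: {R3-R4, R3-R5, R3-R8, R1-R2, R6-R8, R2-R4, R5-R7}.
Of the listed edges, {R1-R2, R6-R8, R3-R5, R5-R7} are in the MST → 4.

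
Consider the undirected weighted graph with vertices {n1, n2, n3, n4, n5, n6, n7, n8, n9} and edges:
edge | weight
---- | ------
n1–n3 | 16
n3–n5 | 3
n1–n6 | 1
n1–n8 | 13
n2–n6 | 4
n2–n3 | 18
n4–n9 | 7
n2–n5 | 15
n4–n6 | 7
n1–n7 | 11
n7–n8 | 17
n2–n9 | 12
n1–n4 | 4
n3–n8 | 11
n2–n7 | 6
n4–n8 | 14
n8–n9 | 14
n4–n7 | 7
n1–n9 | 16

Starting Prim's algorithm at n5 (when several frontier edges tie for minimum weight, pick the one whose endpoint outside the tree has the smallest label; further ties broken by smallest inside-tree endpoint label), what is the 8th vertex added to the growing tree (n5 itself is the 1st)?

Grow the tree from n5 using Prim:
Step 1: cheapest edge leaving the tree is n3–n5 (3); add n3.
Step 2: cheapest edge leaving the tree is n3–n8 (11); add n8.
Step 3: cheapest edge leaving the tree is n1–n8 (13); add n1.
Step 4: cheapest edge leaving the tree is n1–n6 (1); add n6.
Step 5: cheapest edge leaving the tree is n2–n6 (4); add n2.
Step 6: cheapest edge leaving the tree is n1–n4 (4); add n4.
Step 7: cheapest edge leaving the tree is n2–n7 (6); add n7.
Step 8: cheapest edge leaving the tree is n4–n9 (7); add n9.
Vertex order: n5, n3, n8, n1, n6, n2, n4, n7, n9. The 8th vertex is n7.

n7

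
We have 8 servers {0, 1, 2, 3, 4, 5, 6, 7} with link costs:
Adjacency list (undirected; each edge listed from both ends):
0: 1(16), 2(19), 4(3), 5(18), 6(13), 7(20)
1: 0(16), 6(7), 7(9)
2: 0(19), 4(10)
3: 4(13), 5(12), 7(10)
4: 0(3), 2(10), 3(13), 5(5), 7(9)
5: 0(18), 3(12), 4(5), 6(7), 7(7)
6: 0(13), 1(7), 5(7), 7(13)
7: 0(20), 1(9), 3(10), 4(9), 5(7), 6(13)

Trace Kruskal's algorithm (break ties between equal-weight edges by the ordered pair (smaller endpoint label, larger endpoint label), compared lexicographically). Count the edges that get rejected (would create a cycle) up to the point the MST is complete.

2

Kruskal: consider edges lightest-first.
0 4 (3): add — endpoints in different components.
4 5 (5): add — endpoints in different components.
1 6 (7): add — endpoints in different components.
5 6 (7): add — endpoints in different components.
5 7 (7): add — endpoints in different components.
1 7 (9): skip — 1 and 7 already connected.
4 7 (9): skip — 4 and 7 already connected.
2 4 (10): add — endpoints in different components.
3 7 (10): add — endpoints in different components.
Edges rejected before the tree was complete: 2.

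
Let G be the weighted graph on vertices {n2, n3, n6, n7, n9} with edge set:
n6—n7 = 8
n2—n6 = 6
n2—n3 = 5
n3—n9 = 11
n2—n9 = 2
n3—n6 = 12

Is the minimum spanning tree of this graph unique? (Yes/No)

Yes

Sort edges by weight, then run Kruskal:
n2—n9 (2): add — endpoints in different components.
n2—n3 (5): add — endpoints in different components.
n2—n6 (6): add — endpoints in different components.
n6—n7 (8): add — endpoints in different components.
Every non-tree edge has weight strictly greater than the heaviest edge on the tree path between its endpoints, so the MST is unique.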